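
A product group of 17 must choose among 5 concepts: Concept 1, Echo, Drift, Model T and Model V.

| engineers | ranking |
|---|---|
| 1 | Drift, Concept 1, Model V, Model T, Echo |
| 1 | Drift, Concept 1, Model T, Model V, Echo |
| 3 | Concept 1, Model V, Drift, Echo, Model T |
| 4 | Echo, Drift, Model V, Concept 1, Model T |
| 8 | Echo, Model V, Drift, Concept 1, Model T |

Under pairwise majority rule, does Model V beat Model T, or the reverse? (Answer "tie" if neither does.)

Ballots ranking Model V above Model T: 1 + 3 + 4 + 8 = 16.
Ballots ranking Model T above Model V: 17 − 16 = 1.
Model V wins the head-to-head 16–1.

Model V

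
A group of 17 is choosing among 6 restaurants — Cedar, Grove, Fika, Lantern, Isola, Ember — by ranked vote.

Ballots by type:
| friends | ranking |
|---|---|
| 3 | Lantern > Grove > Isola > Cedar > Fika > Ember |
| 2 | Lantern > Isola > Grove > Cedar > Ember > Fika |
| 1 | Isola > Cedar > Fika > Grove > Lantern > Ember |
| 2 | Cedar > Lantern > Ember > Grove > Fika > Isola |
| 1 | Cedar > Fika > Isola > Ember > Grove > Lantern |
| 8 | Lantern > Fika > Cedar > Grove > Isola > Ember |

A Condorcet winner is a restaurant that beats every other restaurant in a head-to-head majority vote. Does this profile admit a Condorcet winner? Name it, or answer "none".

Lantern

Pairwise majorities:
Cedar vs Grove: 12 to 5, Cedar.
Cedar vs Fika: Cedar preferred on 3+2+1+2+1 = 9 ballots; Cedar wins 9–8.
Cedar vs Lantern: Cedar preferred on 1+2+1 = 4 ballots; Lantern wins 13–4.
Cedar vs Isola: Cedar preferred on 2+1+8 = 11 ballots; Cedar wins 11–6.
Cedar vs Ember: Cedar preferred on 3+2+1+2+1+8 = 17 ballots; Cedar wins 17–0.
Grove vs Fika: Grove is ranked higher on 3+2+2 = 7 ballots, Fika on 10. Fika wins 10–7.
Grove vs Lantern: 1+1 = 2 for Grove, 15 for Lantern — Lantern by 15–2.
Grove vs Isola: Grove preferred on 3+2+8 = 13 ballots; Grove wins 13–4.
Grove vs Ember: Grove is ranked higher on 3+2+1+8 = 14 ballots, Ember on 3. Grove wins 14–3.
Fika vs Lantern: Fika is ranked higher on 1+1 = 2 ballots, Lantern on 15. Lantern wins 15–2.
Fika vs Isola: Fika is ranked higher on 2+1+8 = 11 ballots, Isola on 6. Fika wins 11–6.
Fika vs Ember: Fika preferred on 3+1+1+8 = 13 ballots; Fika wins 13–4.
Lantern vs Isola: Lantern preferred on 3+2+2+8 = 15 ballots; Lantern wins 15–2.
Lantern vs Ember: 3+2+1+2+8 = 16 for Lantern, 1 for Ember — Lantern by 16–1.
Isola vs Ember: 15 to 2, Isola.
Lantern defeats every rival head-to-head and is the Condorcet winner.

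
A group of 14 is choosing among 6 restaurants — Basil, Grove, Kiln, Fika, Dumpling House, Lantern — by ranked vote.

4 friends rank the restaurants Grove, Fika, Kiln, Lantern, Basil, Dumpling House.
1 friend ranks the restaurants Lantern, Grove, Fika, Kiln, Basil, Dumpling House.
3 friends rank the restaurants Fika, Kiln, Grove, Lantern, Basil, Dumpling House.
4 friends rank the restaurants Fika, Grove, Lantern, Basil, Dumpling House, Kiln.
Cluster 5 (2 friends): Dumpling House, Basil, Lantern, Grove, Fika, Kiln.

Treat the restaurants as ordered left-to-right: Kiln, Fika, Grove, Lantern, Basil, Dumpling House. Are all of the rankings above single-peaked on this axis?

yes

Axis positions: Kiln=1, Fika=2, Grove=3, Lantern=4, Basil=5, Dumpling House=6.
Cluster 1 (peak Grove at position 3): ranking walks positions 3-2-1-4-5-6, expanding outward from the peak — single-peaked.
Cluster 2 (peak Lantern at position 4): ranking walks positions 4-3-2-1-5-6, expanding outward from the peak — single-peaked.
Cluster 3 (peak Fika at position 2): ranking walks positions 2-1-3-4-5-6, expanding outward from the peak — single-peaked.
Cluster 4 (peak Fika at position 2): ranking walks positions 2-3-4-5-6-1, expanding outward from the peak — single-peaked.
Cluster 5 (peak Dumpling House at position 6): ranking walks positions 6-5-4-3-2-1, expanding outward from the peak — single-peaked.
Every ranking is single-peaked on this axis.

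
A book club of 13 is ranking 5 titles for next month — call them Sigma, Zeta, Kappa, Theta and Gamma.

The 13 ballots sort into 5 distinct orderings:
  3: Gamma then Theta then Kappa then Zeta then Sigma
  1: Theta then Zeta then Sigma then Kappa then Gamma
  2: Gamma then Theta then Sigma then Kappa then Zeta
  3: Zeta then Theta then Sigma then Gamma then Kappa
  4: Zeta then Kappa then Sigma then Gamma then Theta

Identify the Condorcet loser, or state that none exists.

none

Pairwise majorities:
Sigma vs Zeta: 2 for Sigma, 11 for Zeta — Zeta by 11–2.
Sigma vs Kappa: Sigma preferred on 1+2+3 = 6 ballots; Kappa wins 7–6.
Sigma vs Theta: 4 for Sigma, 9 for Theta — Theta by 9–4.
Sigma vs Gamma: Sigma, 8–5.
Zeta vs Kappa: Zeta, 8–5.
Zeta vs Theta: Zeta, 7–6.
Zeta vs Gamma: Zeta, 8–5.
Kappa–Theta: Theta 9–4.
Kappa vs Gamma: Kappa is ranked higher on 1+4 = 5 ballots, Gamma on 8. Gamma wins 8–5.
Theta vs Gamma: Gamma wins 9–4.
Every book wins at least one matchup (Sigma beats Gamma; Zeta beats Sigma; Kappa beats Sigma; Theta beats Sigma; Gamma beats Kappa), so there is no Condorcet loser.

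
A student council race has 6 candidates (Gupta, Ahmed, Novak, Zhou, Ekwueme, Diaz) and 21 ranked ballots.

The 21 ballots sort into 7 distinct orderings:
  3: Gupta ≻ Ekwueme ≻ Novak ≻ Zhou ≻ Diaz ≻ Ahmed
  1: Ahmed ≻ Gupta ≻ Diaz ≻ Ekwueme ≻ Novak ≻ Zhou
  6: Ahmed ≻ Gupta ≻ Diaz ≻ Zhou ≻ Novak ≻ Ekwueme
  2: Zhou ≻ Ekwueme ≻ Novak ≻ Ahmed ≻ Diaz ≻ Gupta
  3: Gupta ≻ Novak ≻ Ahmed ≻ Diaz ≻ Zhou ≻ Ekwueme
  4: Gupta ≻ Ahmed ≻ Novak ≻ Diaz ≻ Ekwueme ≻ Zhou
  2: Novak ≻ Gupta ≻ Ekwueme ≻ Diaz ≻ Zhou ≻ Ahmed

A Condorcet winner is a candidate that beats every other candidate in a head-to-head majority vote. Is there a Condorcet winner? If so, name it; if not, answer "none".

Head-to-head results (21 voters):
Gupta vs Ahmed: Gupta preferred on 3+3+4+2 = 12 ballots; Gupta wins 12–9.
Gupta vs Novak: Gupta is ranked higher on 3+1+6+3+4 = 17 ballots, Novak on 4. Gupta wins 17–4.
Gupta vs Zhou: Gupta preferred on 3+1+6+3+4+2 = 19 ballots; Gupta wins 19–2.
Gupta vs Ekwueme: 3+1+6+3+4+2 = 19 for Gupta, 2 for Ekwueme — Gupta by 19–2.
Gupta vs Diaz: Gupta preferred on 3+1+6+3+4+2 = 19 ballots; Gupta wins 19–2.
Ahmed vs Novak: 11 to 10, Ahmed.
Ahmed vs Zhou: Ahmed is ranked higher on 1+6+3+4 = 14 ballots, Zhou on 7. Ahmed wins 14–7.
Ahmed vs Ekwueme: 14 to 7, Ahmed.
Ahmed vs Diaz: Ahmed preferred on 1+6+2+3+4 = 16 ballots; Ahmed wins 16–5.
Novak vs Zhou: 13 to 8, Novak.
Novak vs Ekwueme: 6+3+4+2 = 15 for Novak, 6 for Ekwueme — Novak by 15–6.
Novak vs Diaz: 14 to 7, Novak.
Zhou vs Ekwueme: Zhou is ranked higher on 6+2+3 = 11 ballots, Ekwueme on 10. Zhou wins 11–10.
Zhou vs Diaz: 3+2 = 5 for Zhou, 16 for Diaz — Diaz by 16–5.
Ekwueme vs Diaz: 3+2+2 = 7 for Ekwueme, 14 for Diaz — Diaz by 14–7.
Only Gupta has no losses; Gupta is the Condorcet winner.

Gupta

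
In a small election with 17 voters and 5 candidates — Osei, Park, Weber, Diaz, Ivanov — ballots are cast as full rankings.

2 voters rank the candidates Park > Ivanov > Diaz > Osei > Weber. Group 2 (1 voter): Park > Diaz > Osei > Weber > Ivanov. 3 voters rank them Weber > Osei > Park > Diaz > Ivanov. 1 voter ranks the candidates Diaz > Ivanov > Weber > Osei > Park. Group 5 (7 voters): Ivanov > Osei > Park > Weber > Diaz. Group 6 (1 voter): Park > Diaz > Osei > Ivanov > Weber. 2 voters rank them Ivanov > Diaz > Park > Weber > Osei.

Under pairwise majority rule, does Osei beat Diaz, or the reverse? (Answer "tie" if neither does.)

Osei

Ballots ranking Osei above Diaz: 3 + 7 = 10.
Ballots ranking Diaz above Osei: 17 − 10 = 7.
Osei wins the head-to-head 10–7.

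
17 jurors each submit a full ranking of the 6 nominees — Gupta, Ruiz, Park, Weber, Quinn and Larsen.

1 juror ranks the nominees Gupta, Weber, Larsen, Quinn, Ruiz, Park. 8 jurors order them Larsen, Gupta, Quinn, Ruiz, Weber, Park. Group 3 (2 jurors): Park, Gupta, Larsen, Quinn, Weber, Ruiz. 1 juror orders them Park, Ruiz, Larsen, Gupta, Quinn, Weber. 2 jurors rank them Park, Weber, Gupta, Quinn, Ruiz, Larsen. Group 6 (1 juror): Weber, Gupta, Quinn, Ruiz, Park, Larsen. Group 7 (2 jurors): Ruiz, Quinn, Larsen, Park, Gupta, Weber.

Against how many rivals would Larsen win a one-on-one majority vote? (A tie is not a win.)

Larsen against each rival (17 jurors):
Larsen vs Gupta: Larsen preferred on 8+1+2 = 11 ballots; Larsen wins 11–6.
Larsen vs Ruiz: Larsen wins 11–6.
Larsen vs Park: 1+8+2 = 11 for Larsen, 6 for Park — Larsen by 11–6.
Larsen vs Weber: Larsen, 13–4.
Larsen vs Quinn: Larsen preferred on 1+8+2+1 = 12 ballots; Larsen wins 12–5.
Larsen beats Gupta, Ruiz, Park, Weber, Quinn — 5 pairwise wins.

5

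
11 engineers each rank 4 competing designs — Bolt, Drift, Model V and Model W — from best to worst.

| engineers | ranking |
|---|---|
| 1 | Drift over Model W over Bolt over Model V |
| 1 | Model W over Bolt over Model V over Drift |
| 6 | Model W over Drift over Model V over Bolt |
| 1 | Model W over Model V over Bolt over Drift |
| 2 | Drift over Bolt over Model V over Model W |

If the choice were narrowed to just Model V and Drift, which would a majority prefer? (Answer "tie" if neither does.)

Drift

Ballots ranking Model V above Drift: 1 + 1 = 2.
Ballots ranking Drift above Model V: 11 − 2 = 9.
Drift wins the head-to-head 9–2.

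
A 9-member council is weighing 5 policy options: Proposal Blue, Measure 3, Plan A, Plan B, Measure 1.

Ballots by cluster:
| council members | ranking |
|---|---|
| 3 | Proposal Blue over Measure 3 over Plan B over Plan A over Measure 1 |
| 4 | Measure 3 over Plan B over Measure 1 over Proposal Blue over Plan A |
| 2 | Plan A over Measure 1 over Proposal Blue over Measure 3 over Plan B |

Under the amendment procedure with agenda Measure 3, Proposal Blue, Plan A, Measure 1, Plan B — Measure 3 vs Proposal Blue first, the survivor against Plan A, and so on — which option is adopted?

Round 1: Measure 3 vs Proposal Blue — 4–5, Proposal Blue advances.
Round 2: Proposal Blue vs Plan A — 7–2, Proposal Blue advances.
Round 3: Proposal Blue vs Measure 1 — 3–6, Measure 1 advances.
Round 4: Measure 1 vs Plan B — 2–7, Plan B advances.
The agenda winner is Plan B.

Plan B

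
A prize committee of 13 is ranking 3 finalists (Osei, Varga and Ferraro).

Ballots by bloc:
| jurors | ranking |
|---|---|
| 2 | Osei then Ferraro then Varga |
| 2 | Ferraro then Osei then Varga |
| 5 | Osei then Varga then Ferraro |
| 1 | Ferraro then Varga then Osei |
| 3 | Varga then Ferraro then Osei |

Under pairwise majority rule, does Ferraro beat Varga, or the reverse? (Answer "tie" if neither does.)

Varga

Ballots ranking Ferraro above Varga: 2 + 2 + 1 = 5.
Ballots ranking Varga above Ferraro: 13 − 5 = 8.
Varga wins the head-to-head 8–5.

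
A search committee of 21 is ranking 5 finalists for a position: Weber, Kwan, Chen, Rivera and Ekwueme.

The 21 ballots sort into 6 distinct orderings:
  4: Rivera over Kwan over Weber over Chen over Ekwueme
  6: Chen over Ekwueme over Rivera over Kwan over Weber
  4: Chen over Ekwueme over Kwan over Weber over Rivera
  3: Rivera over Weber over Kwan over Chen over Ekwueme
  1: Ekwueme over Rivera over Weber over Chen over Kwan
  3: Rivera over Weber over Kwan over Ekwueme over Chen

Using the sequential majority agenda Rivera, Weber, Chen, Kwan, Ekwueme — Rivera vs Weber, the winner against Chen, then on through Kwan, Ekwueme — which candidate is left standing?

Ekwueme

Round 1: Rivera vs Weber — 17–4, Rivera advances.
Round 2: Rivera vs Chen — 11–10, Rivera advances.
Round 3: Rivera vs Kwan — 17–4, Rivera advances.
Round 4: Rivera vs Ekwueme — 10–11, Ekwueme advances.
Ekwueme survives the agenda.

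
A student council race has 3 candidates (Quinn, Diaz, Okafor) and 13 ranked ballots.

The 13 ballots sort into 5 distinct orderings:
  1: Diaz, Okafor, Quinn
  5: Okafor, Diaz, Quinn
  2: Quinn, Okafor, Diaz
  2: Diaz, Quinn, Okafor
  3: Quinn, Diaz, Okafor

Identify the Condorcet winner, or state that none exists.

none

Pairwise majorities:
Quinn vs Diaz: Diaz, 8–5.
Quinn vs Okafor: Quinn, 7–6.
Diaz vs Okafor: Okafor, 7–6.
No candidate is unbeaten: Quinn loses to Diaz; Diaz loses to Okafor; Okafor loses to Quinn. In particular Quinn beats Okafor beats Diaz beats Quinn is a majority cycle — no Condorcet winner exists.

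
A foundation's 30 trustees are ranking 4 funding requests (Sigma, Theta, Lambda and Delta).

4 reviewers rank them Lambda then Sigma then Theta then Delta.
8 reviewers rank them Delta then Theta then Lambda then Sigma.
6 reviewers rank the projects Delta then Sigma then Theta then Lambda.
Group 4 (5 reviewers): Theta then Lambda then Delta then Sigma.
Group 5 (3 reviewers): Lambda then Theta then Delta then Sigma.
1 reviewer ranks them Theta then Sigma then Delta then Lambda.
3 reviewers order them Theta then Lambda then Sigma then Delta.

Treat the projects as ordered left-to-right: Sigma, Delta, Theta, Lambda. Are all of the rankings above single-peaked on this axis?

no

Axis positions: Sigma=1, Delta=2, Theta=3, Lambda=4.
Group 1: ranking walks positions 4-1-3-2; Sigma is ranked above Theta even though Theta lies between Sigma and the peak Lambda on the axis — preferences dip and rise again. Not single-peaked.
Group 2 (peak Delta at position 2): ranking walks positions 2-3-4-1, expanding outward from the peak — single-peaked.
Group 3 (peak Delta at position 2): ranking walks positions 2-1-3-4, expanding outward from the peak — single-peaked.
Group 4 (peak Theta at position 3): ranking walks positions 3-4-2-1, expanding outward from the peak — single-peaked.
Group 5 (peak Lambda at position 4): ranking walks positions 4-3-2-1, expanding outward from the peak — single-peaked.
Group 6: ranking walks positions 3-1-2-4; Sigma is ranked above Delta even though Delta lies between Sigma and the peak Theta on the axis — preferences dip and rise again. Not single-peaked.
Group 7: ranking walks positions 3-4-1-2; Sigma is ranked above Delta even though Delta lies between Sigma and the peak Theta on the axis — preferences dip and rise again. Not single-peaked.
Group 1 violates single-peakedness, so the profile is not single-peaked on this axis.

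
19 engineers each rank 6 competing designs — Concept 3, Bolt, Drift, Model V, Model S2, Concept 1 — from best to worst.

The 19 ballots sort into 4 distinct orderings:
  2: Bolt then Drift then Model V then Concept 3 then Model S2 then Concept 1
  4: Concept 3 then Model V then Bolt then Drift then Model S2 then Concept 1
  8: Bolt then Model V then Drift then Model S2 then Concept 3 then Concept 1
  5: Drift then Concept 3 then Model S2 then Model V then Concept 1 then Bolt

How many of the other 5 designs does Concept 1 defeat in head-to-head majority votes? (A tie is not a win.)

Concept 1 against each rival (19 engineers):
Concept 1 vs Concept 3: Concept 1 preferred on 0 ballots; Concept 3 wins 19–0.
Concept 1 vs Bolt: Concept 1 preferred on 5 ballots; Bolt wins 14–5.
Concept 1 vs Drift: 0 to 19, Drift.
Concept 1–Model V: Model V 19–0.
Concept 1–Model S2: Model S2 19–0.
Concept 1 beats no one; loses to Concept 3, Bolt, Drift, Model V, Model S2 — 0 pairwise wins.

0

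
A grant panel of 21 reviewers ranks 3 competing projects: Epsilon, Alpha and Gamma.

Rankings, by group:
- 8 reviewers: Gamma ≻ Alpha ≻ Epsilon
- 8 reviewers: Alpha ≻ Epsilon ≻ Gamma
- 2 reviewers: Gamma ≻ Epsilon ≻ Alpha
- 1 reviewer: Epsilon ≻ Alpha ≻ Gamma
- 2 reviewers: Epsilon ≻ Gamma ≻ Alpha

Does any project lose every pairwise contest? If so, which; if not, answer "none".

none

Pairwise majorities:
Epsilon vs Alpha: Alpha wins 16–5.
Epsilon vs Gamma: Epsilon wins 11–10.
Alpha vs Gamma: 9 to 12, Gamma.
Every project wins at least one matchup (Epsilon beats Gamma; Alpha beats Epsilon; Gamma beats Alpha), so there is no Condorcet loser.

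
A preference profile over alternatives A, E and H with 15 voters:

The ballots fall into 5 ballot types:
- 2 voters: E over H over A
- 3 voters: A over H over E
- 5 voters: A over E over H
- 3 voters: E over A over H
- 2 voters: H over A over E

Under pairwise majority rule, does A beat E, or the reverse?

Ballots ranking A above E: 3 + 5 + 2 = 10.
Ballots ranking E above A: 15 − 10 = 5.
A wins the head-to-head 10–5.

A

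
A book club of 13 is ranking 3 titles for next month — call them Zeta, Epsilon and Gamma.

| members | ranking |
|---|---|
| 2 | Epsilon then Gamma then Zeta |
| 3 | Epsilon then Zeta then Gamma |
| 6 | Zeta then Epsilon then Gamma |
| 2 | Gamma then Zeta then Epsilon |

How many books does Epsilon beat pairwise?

1

Epsilon against each rival (13 members):
Epsilon vs Zeta: Zeta, 8–5.
Epsilon vs Gamma: Epsilon is ranked higher on 2+3+6 = 11 ballots, Gamma on 2. Epsilon wins 11–2.
Epsilon beats Gamma; loses to Zeta — 1 pairwise win.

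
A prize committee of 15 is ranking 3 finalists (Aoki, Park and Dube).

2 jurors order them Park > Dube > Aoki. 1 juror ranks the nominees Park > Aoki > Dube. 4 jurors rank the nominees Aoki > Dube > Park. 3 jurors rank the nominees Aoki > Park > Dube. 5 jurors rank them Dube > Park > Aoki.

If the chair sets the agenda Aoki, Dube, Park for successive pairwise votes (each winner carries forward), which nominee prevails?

Round 1: Aoki vs Dube — 8–7, Aoki advances.
Round 2: Aoki vs Park — 7–8, Park advances.
Park survives the agenda.

Park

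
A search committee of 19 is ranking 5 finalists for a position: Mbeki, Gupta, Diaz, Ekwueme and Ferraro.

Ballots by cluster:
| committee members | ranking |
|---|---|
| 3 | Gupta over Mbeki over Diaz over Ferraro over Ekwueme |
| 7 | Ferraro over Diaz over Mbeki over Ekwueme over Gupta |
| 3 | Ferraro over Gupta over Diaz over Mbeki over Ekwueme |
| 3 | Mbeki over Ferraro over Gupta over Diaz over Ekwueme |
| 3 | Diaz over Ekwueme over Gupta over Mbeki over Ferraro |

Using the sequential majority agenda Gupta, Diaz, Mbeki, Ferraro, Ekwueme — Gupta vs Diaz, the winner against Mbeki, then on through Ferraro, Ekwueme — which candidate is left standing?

Ferraro

Round 1: Gupta vs Diaz — 9–10, Diaz advances.
Round 2: Diaz vs Mbeki — 13–6, Diaz advances.
Round 3: Diaz vs Ferraro — 6–13, Ferraro advances.
Round 4: Ferraro vs Ekwueme — 16–3, Ferraro advances.
The agenda winner is Ferraro.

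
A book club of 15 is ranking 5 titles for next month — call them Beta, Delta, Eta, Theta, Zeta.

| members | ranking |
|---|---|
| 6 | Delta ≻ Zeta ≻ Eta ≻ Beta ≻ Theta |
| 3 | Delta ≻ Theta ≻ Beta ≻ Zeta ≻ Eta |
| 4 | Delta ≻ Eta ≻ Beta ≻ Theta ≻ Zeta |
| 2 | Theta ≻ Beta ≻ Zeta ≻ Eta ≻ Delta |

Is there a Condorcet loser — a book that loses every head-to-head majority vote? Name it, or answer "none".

Head-to-head results (15 members):
Beta–Delta: Delta 13–2.
Beta vs Eta: Beta preferred on 3+2 = 5 ballots; Eta wins 10–5.
Beta vs Theta: Beta is ranked higher on 6+4 = 10 ballots, Theta on 5. Beta wins 10–5.
Beta vs Zeta: Beta wins 9–6.
Delta vs Eta: Delta, 13–2.
Delta vs Theta: Delta preferred on 6+3+4 = 13 ballots; Delta wins 13–2.
Delta vs Zeta: 13 to 2, Delta.
Eta vs Theta: Eta, 10–5.
Eta vs Zeta: Eta is ranked higher on 4 ballots, Zeta on 11. Zeta wins 11–4.
Theta vs Zeta: Theta wins 9–6.
No book is winless: Beta beats Theta; Delta beats Beta; Eta beats Beta; Theta beats Zeta; Zeta beats Eta. There is no Condorcet loser.

none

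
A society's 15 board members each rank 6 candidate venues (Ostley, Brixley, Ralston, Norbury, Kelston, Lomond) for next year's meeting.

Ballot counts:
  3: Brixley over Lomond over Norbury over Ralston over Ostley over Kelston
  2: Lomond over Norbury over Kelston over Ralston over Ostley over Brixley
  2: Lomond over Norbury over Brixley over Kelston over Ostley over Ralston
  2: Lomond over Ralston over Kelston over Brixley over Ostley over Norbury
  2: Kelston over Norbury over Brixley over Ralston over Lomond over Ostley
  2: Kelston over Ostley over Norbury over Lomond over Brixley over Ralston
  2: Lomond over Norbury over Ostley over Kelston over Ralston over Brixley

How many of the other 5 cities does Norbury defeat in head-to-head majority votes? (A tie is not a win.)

Norbury against each rival (15 organisers):
Norbury vs Ostley: 3+2+2+2+2 = 11 for Norbury, 4 for Ostley — Norbury by 11–4.
Norbury vs Brixley: 2+2+2+2+2 = 10 for Norbury, 5 for Brixley — Norbury by 10–5.
Norbury–Ralston: Norbury 13–2.
Norbury vs Kelston: Norbury is ranked higher on 3+2+2+2 = 9 ballots, Kelston on 6. Norbury wins 9–6.
Norbury vs Lomond: Norbury preferred on 2+2 = 4 ballots; Lomond wins 11–4.
Norbury beats Ostley, Brixley, Ralston, Kelston; loses to Lomond — 4 pairwise wins.

4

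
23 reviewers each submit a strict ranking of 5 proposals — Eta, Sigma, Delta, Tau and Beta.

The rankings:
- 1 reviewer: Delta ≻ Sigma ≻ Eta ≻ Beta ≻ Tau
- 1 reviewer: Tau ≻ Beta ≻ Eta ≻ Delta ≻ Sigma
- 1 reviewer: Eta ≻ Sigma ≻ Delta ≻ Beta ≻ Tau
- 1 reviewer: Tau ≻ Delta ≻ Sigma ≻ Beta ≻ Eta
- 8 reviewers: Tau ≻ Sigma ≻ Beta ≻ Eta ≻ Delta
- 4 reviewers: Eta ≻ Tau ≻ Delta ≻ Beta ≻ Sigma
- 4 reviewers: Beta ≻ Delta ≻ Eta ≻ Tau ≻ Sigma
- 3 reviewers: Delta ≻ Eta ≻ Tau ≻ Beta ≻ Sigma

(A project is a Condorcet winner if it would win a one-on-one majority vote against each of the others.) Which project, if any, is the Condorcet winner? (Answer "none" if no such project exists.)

Check each pair by majority over 23 ballots:
Eta vs Sigma: Eta wins 13–10.
Eta–Delta: Eta 14–9.
Eta vs Tau: Eta, 13–10.
Eta vs Beta: Beta wins 14–9.
Sigma vs Delta: Delta wins 14–9.
Sigma vs Tau: Tau wins 21–2.
Sigma–Beta: Beta 12–11.
Delta vs Tau: Tau wins 14–9.
Delta vs Beta: Beta, 13–10.
Tau–Beta: Tau 17–6.
Every project loses at least once (Eta loses to Beta; Sigma loses to Eta; Delta loses to Eta; Tau loses to Eta; Beta loses to Tau). The majority relation contains the cycle Eta → Tau → Beta → Eta, so there is no Condorcet winner.

none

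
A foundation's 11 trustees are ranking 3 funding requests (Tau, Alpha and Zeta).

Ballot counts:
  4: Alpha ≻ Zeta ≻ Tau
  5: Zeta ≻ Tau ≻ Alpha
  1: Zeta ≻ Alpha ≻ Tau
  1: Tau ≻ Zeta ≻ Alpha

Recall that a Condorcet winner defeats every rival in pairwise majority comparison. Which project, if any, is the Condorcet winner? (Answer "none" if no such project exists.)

Zeta

Check each pair by majority over 11 ballots:
Tau vs Alpha: Tau preferred on 5+1 = 6 ballots; Tau wins 6–5.
Tau vs Zeta: Tau is ranked higher on 1 ballot, Zeta on 10. Zeta wins 10–1.
Alpha vs Zeta: 4 for Alpha, 7 for Zeta — Zeta by 7–4.
Zeta wins every pairwise contest, so Zeta is the Condorcet winner.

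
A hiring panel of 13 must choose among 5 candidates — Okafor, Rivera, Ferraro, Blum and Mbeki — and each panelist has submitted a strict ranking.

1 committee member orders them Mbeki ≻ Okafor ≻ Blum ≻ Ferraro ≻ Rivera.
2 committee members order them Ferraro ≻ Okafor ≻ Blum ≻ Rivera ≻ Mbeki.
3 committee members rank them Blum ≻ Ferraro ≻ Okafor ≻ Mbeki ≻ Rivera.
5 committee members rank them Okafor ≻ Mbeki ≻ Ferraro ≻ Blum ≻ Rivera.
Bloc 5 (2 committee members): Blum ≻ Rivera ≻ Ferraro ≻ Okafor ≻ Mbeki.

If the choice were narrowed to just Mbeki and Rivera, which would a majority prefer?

Ballots ranking Mbeki above Rivera: 1 + 3 + 5 = 9.
Ballots ranking Rivera above Mbeki: 13 − 9 = 4.
Mbeki wins the head-to-head 9–4.

Mbeki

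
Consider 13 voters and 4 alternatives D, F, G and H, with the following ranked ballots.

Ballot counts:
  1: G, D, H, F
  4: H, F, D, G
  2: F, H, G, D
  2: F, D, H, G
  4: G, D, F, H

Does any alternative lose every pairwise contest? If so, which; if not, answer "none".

none

Head-to-head results (13 voters):
D vs F: D preferred on 1+4 = 5 ballots; F wins 8–5.
D vs G: D preferred on 4+2 = 6 ballots; G wins 7–6.
D–H: D 7–6.
F vs G: F wins 8–5.
F vs H: F, 8–5.
G vs H: G is ranked higher on 1+4 = 5 ballots, H on 8. H wins 8–5.
Each alternative has at least one pairwise win (D beats H; F beats D; G beats D; H beats G) — no Condorcet loser.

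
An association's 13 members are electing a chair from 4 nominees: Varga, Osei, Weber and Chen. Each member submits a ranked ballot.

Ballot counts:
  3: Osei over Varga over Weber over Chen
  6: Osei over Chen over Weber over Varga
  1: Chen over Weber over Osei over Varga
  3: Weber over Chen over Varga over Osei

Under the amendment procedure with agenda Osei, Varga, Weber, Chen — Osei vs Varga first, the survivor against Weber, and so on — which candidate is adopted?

Osei

Round 1: Osei vs Varga — 10–3, Osei advances.
Round 2: Osei vs Weber — 9–4, Osei advances.
Round 3: Osei vs Chen — 9–4, Osei advances.
The agenda winner is Osei.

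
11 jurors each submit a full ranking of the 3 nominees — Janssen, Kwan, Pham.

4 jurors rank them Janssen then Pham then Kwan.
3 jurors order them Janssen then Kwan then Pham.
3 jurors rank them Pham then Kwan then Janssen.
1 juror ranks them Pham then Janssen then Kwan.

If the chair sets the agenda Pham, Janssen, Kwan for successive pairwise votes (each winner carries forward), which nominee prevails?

Round 1: Pham vs Janssen — 4–7, Janssen advances.
Round 2: Janssen vs Kwan — 8–3, Janssen advances.
The agenda winner is Janssen.

Janssen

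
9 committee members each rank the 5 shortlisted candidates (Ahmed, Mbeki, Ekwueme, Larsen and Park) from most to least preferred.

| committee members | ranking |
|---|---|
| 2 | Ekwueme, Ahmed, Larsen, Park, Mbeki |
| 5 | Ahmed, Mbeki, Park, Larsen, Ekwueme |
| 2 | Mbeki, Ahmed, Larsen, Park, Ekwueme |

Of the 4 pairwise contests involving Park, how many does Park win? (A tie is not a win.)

Park against each rival (9 committee members):
Park vs Ahmed: Ahmed, 9–0.
Park vs Mbeki: Park is ranked higher on 2 ballots, Mbeki on 7. Mbeki wins 7–2.
Park–Ekwueme: Park 7–2.
Park vs Larsen: Park is ranked higher on 5 ballots, Larsen on 4. Park wins 5–4.
Park beats Ekwueme, Larsen; loses to Ahmed, Mbeki — 2 pairwise wins.

2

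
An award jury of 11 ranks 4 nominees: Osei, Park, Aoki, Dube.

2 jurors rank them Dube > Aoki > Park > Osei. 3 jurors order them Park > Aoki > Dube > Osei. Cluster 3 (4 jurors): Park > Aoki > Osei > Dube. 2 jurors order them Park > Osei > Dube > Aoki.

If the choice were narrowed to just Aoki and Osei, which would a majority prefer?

Aoki

Ballots ranking Aoki above Osei: 2 + 3 + 4 = 9.
Ballots ranking Osei above Aoki: 11 − 9 = 2.
Aoki wins the head-to-head 9–2.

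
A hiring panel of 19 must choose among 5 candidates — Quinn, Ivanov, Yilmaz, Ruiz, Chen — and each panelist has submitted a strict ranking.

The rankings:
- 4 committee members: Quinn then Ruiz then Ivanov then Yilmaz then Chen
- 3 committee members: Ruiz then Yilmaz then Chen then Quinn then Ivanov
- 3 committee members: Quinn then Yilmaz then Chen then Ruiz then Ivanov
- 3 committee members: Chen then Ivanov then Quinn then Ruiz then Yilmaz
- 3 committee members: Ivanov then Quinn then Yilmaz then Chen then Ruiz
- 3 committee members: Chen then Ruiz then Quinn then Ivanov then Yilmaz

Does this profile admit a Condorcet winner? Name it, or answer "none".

Quinn

Pairwise majorities:
Quinn vs Ivanov: Quinn is ranked higher on 4+3+3+3 = 13 ballots, Ivanov on 6. Quinn wins 13–6.
Quinn vs Yilmaz: 16 to 3, Quinn.
Quinn vs Ruiz: Quinn preferred on 4+3+3+3 = 13 ballots; Quinn wins 13–6.
Quinn vs Chen: 10 to 9, Quinn.
Ivanov vs Yilmaz: Ivanov is ranked higher on 4+3+3+3 = 13 ballots, Yilmaz on 6. Ivanov wins 13–6.
Ivanov vs Ruiz: 3+3 = 6 for Ivanov, 13 for Ruiz — Ruiz by 13–6.
Ivanov vs Chen: Ivanov preferred on 4+3 = 7 ballots; Chen wins 12–7.
Yilmaz vs Ruiz: 6 to 13, Ruiz.
Yilmaz vs Chen: Yilmaz preferred on 4+3+3+3 = 13 ballots; Yilmaz wins 13–6.
Ruiz vs Chen: Ruiz preferred on 4+3 = 7 ballots; Chen wins 12–7.
Quinn defeats every rival head-to-head and is the Condorcet winner.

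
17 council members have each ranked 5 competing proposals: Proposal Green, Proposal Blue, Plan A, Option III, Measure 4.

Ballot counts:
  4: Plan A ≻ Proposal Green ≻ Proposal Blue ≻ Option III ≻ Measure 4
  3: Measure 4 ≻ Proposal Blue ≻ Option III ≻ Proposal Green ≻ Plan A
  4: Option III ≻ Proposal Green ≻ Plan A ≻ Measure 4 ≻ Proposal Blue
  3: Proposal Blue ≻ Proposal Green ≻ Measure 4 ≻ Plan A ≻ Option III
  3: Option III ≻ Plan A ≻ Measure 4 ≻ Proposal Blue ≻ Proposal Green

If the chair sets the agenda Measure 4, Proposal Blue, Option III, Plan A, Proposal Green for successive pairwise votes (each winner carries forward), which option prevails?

Option III

Round 1: Measure 4 vs Proposal Blue — 10–7, Measure 4 advances.
Round 2: Measure 4 vs Option III — 6–11, Option III advances.
Round 3: Option III vs Plan A — 10–7, Option III advances.
Round 4: Option III vs Proposal Green — 10–7, Option III advances.
The agenda winner is Option III.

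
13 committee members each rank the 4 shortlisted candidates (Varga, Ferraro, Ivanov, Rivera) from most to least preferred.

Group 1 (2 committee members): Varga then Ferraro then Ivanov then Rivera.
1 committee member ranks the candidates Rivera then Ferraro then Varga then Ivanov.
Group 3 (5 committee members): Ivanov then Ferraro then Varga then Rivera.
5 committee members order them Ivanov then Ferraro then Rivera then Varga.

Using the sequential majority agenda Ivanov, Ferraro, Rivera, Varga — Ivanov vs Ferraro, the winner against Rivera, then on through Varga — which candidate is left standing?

Ivanov

Round 1: Ivanov vs Ferraro — 10–3, Ivanov advances.
Round 2: Ivanov vs Rivera — 12–1, Ivanov advances.
Round 3: Ivanov vs Varga — 10–3, Ivanov advances.
The agenda winner is Ivanov.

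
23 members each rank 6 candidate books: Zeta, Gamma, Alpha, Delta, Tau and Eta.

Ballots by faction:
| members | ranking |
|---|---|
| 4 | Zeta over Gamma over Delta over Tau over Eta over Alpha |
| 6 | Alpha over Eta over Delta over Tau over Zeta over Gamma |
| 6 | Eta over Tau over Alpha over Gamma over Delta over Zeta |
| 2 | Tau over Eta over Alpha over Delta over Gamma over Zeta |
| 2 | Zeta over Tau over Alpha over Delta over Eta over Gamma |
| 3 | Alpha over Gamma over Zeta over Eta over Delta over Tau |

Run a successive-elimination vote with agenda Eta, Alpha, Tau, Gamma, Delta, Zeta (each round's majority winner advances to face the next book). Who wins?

Round 1: Eta vs Alpha — 12–11, Eta advances.
Round 2: Eta vs Tau — 15–8, Eta advances.
Round 3: Eta vs Gamma — 16–7, Eta advances.
Round 4: Eta vs Delta — 17–6, Eta advances.
Round 5: Eta vs Zeta — 14–9, Eta advances.
Eta survives the agenda.

Eta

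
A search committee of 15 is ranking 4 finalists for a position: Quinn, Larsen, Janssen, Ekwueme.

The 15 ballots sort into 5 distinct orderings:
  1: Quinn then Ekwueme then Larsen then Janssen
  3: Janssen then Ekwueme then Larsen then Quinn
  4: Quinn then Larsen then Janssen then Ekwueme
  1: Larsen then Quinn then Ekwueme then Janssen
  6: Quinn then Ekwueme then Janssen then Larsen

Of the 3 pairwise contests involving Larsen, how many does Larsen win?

0

Larsen against each rival (15 committee members):
Larsen–Quinn: Quinn 11–4.
Larsen–Janssen: Janssen 9–6.
Larsen vs Ekwueme: 4+1 = 5 for Larsen, 10 for Ekwueme — Ekwueme by 10–5.
Larsen beats no one; loses to Quinn, Janssen, Ekwueme — 0 pairwise wins.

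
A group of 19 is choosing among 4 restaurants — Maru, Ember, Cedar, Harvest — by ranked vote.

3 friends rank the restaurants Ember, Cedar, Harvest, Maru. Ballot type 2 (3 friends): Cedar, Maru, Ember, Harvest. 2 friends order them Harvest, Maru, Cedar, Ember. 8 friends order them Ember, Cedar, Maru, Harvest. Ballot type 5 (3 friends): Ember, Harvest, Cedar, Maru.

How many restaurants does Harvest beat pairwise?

0

Harvest against each rival (19 friends):
Harvest vs Maru: 8 to 11, Maru.
Harvest vs Ember: 2 to 17, Ember.
Harvest vs Cedar: Cedar wins 14–5.
Harvest beats no one; loses to Maru, Ember, Cedar — 0 pairwise wins.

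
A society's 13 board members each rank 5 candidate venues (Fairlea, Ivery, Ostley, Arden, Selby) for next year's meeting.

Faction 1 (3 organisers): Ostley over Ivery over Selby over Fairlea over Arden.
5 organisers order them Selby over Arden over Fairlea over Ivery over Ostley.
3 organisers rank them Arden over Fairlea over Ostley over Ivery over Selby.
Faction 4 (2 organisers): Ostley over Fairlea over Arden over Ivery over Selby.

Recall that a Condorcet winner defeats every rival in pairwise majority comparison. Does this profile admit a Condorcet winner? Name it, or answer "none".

Head-to-head results (13 organisers):
Fairlea vs Ivery: Fairlea preferred on 5+3+2 = 10 ballots; Fairlea wins 10–3.
Fairlea vs Ostley: Fairlea wins 8–5.
Fairlea vs Arden: Arden wins 8–5.
Fairlea–Selby: Selby 8–5.
Ivery vs Ostley: Ivery is ranked higher on 5 ballots, Ostley on 8. Ostley wins 8–5.
Ivery vs Arden: 3 for Ivery, 10 for Arden — Arden by 10–3.
Ivery vs Selby: Ivery preferred on 3+3+2 = 8 ballots; Ivery wins 8–5.
Ostley vs Arden: Ostley is ranked higher on 3+2 = 5 ballots, Arden on 8. Arden wins 8–5.
Ostley–Selby: Ostley 8–5.
Arden vs Selby: Selby wins 8–5.
No city is unbeaten: Fairlea loses to Arden; Ivery loses to Fairlea; Ostley loses to Fairlea; Arden loses to Selby; Selby loses to Ivery. In particular Fairlea → Ivery → Selby → Fairlea is a majority cycle — no Condorcet winner exists.

none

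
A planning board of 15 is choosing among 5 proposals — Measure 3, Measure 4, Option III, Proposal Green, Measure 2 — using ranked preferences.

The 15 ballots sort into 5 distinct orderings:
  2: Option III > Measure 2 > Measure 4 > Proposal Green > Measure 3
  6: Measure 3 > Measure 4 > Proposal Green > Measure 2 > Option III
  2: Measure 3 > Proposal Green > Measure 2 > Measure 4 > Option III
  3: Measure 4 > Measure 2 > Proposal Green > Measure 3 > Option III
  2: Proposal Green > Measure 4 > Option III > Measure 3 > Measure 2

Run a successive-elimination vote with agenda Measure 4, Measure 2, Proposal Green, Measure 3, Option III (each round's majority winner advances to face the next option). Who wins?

Measure 3

Round 1: Measure 4 vs Measure 2 — 11–4, Measure 4 advances.
Round 2: Measure 4 vs Proposal Green — 11–4, Measure 4 advances.
Round 3: Measure 4 vs Measure 3 — 7–8, Measure 3 advances.
Round 4: Measure 3 vs Option III — 11–4, Measure 3 advances.
The agenda winner is Measure 3.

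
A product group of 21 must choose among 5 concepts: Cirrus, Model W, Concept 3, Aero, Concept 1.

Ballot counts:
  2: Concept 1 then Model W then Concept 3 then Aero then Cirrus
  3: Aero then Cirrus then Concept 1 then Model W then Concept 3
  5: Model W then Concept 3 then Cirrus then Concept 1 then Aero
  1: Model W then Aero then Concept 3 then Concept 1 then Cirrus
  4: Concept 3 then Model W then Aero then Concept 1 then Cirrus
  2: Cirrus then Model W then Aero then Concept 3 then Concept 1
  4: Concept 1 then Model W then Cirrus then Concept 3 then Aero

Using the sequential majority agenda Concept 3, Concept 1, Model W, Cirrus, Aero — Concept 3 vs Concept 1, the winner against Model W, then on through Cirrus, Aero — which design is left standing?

Model W

Round 1: Concept 3 vs Concept 1 — 12–9, Concept 3 advances.
Round 2: Concept 3 vs Model W — 4–17, Model W advances.
Round 3: Model W vs Cirrus — 16–5, Model W advances.
Round 4: Model W vs Aero — 18–3, Model W advances.
Model W survives the agenda.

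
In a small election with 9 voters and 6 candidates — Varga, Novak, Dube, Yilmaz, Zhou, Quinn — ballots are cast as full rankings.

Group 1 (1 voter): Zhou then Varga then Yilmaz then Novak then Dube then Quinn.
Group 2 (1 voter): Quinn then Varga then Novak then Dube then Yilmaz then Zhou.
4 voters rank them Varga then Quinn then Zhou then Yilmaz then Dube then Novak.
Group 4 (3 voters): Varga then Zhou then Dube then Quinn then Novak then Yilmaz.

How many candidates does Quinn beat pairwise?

4

Quinn against each rival (9 voters):
Quinn vs Varga: 1 for Quinn, 8 for Varga — Varga by 8–1.
Quinn vs Novak: Quinn wins 8–1.
Quinn vs Dube: Quinn preferred on 1+4 = 5 ballots; Quinn wins 5–4.
Quinn vs Yilmaz: Quinn is ranked higher on 1+4+3 = 8 ballots, Yilmaz on 1. Quinn wins 8–1.
Quinn vs Zhou: Quinn is ranked higher on 1+4 = 5 ballots, Zhou on 4. Quinn wins 5–4.
Quinn beats Novak, Dube, Yilmaz, Zhou; loses to Varga — 4 pairwise wins.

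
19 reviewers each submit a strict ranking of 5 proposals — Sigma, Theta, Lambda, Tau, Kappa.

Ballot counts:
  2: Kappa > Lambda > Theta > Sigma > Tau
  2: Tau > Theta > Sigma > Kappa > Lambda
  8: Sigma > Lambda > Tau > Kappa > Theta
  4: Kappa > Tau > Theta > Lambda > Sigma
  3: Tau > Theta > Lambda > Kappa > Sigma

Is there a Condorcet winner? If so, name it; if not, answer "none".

none

Pairwise majorities:
Sigma vs Theta: Theta wins 11–8.
Sigma–Lambda: Sigma 10–9.
Sigma–Tau: Sigma 10–9.
Sigma–Kappa: Sigma 10–9.
Theta vs Lambda: Lambda, 10–9.
Theta–Tau: Tau 17–2.
Theta–Kappa: Kappa 14–5.
Lambda vs Tau: Lambda wins 10–9.
Lambda vs Kappa: Lambda, 11–8.
Tau–Kappa: Tau 13–6.
Every project loses at least once (Sigma loses to Theta; Theta loses to Lambda; Lambda loses to Sigma; Tau loses to Sigma; Kappa loses to Sigma). The majority relation contains the cycle Sigma beats Lambda beats Theta beats Sigma, so there is no Condorcet winner.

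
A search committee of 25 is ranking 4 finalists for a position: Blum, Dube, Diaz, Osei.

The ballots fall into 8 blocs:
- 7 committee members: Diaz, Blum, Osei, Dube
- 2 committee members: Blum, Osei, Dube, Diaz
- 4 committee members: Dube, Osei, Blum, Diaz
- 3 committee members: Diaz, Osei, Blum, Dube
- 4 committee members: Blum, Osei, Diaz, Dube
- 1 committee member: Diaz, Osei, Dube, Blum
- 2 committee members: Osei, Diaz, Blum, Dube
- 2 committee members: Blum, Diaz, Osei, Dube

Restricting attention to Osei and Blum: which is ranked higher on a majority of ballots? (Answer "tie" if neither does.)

Blum

Ballots ranking Osei above Blum: 4 + 3 + 1 + 2 = 10.
Ballots ranking Blum above Osei: 25 − 10 = 15.
Blum wins the head-to-head 15–10.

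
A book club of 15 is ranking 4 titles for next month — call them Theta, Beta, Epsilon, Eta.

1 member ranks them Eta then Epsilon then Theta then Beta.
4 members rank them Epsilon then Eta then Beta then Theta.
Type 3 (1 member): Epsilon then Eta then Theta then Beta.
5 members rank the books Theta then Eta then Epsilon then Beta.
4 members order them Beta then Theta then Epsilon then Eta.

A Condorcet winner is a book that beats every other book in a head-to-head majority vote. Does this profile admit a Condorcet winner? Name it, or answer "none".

none

Head-to-head results (15 members):
Theta vs Beta: Theta preferred on 1+1+5 = 7 ballots; Beta wins 8–7.
Theta vs Epsilon: Theta preferred on 5+4 = 9 ballots; Theta wins 9–6.
Theta vs Eta: Theta is ranked higher on 5+4 = 9 ballots, Eta on 6. Theta wins 9–6.
Beta vs Epsilon: Beta preferred on 4 ballots; Epsilon wins 11–4.
Beta vs Eta: 4 to 11, Eta.
Epsilon vs Eta: 4+1+4 = 9 for Epsilon, 6 for Eta — Epsilon by 9–6.
Every book loses at least once (Theta loses to Beta; Beta loses to Epsilon; Epsilon loses to Theta; Eta loses to Theta). The majority relation contains the cycle Theta > Epsilon > Beta > Theta, so there is no Condorcet winner.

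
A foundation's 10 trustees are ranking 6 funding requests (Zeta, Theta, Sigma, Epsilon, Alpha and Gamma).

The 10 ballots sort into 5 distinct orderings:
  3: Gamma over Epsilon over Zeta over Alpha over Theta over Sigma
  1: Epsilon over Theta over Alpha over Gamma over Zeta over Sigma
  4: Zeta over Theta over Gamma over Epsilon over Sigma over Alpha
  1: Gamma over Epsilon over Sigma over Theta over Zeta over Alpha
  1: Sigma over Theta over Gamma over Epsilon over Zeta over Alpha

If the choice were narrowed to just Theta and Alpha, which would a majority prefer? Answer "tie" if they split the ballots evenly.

Theta

Ballots ranking Theta above Alpha: 1 + 4 + 1 + 1 = 7.
Ballots ranking Alpha above Theta: 10 − 7 = 3.
Theta wins the head-to-head 7–3.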